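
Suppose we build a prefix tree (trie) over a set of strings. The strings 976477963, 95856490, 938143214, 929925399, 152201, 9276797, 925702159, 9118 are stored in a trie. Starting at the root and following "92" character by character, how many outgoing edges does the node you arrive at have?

Walk "92" from the root, arriving at one node.
Distinct next characters after "92": 5, 7, 9.
That node has 3 child edges.

3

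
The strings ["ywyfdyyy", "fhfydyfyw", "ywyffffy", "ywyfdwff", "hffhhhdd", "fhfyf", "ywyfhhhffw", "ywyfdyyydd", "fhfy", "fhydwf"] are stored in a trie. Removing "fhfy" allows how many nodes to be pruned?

0

After clearing the end-marker at "fhfy", prune upward until reaching a node still needed by another word.
Every node on "fhfy" is still needed (e.g. by "fhfydyfyw"), so nothing is freed.
Nodes removed: 0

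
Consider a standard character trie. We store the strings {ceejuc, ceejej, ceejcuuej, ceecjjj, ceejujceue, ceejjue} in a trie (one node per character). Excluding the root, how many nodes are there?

For each word, the new-node count is its length minus the longest prefix already in the trie:
  "ceejuc" → 6 new (c, e, e, j, u, c)
  "ceejej" → prefix "ceej" already present; 2 new (e, j)
  "ceejcuuej" → prefix "ceej" already present; 5 new (c, u, u, e, j)
  "ceecjjj" → prefix "cee" already present; 4 new (c, j, j, j)
  "ceejujceue" → prefix "ceeju" already present; 5 new (j, c, e, u, e)
  "ceejjue" → prefix "ceej" already present; 3 new (j, u, e)
Total nodes = 6 + 2 + 5 + 4 + 5 + 3 = 25

25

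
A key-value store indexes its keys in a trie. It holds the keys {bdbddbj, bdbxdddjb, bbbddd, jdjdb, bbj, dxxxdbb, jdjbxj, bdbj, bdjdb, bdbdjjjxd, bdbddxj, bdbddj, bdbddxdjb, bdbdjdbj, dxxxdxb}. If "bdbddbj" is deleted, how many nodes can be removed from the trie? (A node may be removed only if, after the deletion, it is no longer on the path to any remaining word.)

A node on "bdbddbj"'s path can go only if nothing else ends at it or branches off below it.
The suffix "bj" (2 nodes) is used only by "bdbddbj"; the node for "bdbdd" still has the child "x", so pruning stops there.
Nodes removed: 2

2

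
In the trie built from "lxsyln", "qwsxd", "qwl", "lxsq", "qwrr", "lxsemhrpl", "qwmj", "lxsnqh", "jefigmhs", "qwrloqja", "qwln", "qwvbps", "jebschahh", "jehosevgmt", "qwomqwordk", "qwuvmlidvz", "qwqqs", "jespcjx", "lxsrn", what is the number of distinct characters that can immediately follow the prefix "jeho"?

1

Follow the path "jeho" to its node, then look at its outgoing edges.
Distinct next characters after "jeho": s.
That node has 1 child edge.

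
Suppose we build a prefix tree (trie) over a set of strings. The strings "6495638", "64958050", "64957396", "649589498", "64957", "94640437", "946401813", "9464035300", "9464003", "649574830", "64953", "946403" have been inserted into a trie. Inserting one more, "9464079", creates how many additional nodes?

2

"94640" is already a path in the trie; the remaining "79" must be added.
So 7 − 5 = 2 new nodes.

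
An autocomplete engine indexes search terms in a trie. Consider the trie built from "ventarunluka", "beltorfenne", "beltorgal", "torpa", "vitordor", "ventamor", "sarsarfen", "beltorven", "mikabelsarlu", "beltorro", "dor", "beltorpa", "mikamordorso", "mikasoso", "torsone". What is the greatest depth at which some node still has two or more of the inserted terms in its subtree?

6

The deepest shared node is where two words last agree before diverging.
"beltorfenne" and "beltorgal" agree on "beltor" (6 characters) before diverging; nothing deeper is shared.
Longest shared-prefix length: 6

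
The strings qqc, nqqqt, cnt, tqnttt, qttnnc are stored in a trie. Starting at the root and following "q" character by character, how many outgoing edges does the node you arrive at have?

Walk "q" from the root, arriving at one node.
Characters that immediately follow "q" among the stored strings: {q, t}.
That node has 2 child edges.

2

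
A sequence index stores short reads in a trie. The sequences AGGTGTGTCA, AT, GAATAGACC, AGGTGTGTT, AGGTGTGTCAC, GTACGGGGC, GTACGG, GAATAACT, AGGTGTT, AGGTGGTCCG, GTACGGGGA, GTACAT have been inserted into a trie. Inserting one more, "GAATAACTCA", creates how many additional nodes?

The longest prefix of "GAATAACTCA" already in the trie is "GAATAACT" (length 8).
Each of the 2 remaining characters creates one node.

2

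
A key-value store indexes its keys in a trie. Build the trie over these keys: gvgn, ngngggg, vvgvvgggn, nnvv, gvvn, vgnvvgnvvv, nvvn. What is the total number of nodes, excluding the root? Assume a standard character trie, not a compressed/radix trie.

Count nodes per top-level branch (shared prefixes stored once):
  'g'-branch (gvgn, gvvn): 6 nodes
  'n'-branch (ngngggg, nnvv, nvvn): 13 nodes
  'v'-branch (vgnvvgnvvv, vvgvvgggn): 18 nodes
Sum: 37

37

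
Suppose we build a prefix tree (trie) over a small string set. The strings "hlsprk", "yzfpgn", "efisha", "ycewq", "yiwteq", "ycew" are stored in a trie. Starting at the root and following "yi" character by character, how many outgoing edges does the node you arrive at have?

The children of the "yi" node are the distinct next characters among strings starting with "yi".
Characters that immediately follow "yi" among the stored strings: {w}.
That node has 1 child edge.

1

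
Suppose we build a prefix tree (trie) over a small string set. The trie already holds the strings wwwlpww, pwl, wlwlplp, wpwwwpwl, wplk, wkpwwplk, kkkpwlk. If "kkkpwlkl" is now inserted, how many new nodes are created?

1

"kkkpwlk" is already a path in the trie; the remaining "l" must be added.
New nodes needed: |"kkkpwlkl"| − 7 = 8 − 7 = 1.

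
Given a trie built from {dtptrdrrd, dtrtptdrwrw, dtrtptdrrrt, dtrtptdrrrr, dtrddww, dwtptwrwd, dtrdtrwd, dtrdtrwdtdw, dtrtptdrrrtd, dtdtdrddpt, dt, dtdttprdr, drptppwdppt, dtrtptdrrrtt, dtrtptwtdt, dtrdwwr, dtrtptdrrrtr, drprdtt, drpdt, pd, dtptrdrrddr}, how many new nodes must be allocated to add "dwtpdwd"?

3

"dwtp" is already a path in the trie; the remaining "dwd" must be added.
So 7 − 4 = 3 new nodes.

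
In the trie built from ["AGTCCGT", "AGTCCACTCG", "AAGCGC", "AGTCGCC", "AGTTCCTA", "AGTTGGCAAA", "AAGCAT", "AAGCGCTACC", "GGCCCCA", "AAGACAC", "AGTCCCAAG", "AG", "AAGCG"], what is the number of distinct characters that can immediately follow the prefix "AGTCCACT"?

Walk "AGTCCACT" from the root, arriving at one node.
Characters that immediately follow "AGTCCACT" among the stored strings: {C}.
That node has 1 child edge.

1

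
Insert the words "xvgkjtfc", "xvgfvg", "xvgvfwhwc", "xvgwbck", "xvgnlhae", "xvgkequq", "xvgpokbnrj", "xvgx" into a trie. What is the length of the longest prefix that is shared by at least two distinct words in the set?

Look for the deepest trie node that still has at least two words in its subtree.
"xvgkequq" and "xvgkjtfc" agree on "xvgk" (4 characters) before diverging; nothing deeper is shared.
Longest shared-prefix length: 4

4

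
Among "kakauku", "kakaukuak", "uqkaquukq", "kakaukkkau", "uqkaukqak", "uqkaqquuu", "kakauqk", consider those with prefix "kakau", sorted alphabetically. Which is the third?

Filter for "kakau…" and sort: "kakaukkkau", "kakauku", "kakaukuak", "kakauqk"
Position 3: kakaukuak

kakaukuak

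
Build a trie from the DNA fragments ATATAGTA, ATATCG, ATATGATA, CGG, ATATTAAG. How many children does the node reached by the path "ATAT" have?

4

Follow the path "ATAT" to its node, then look at its outgoing edges.
Characters that immediately follow "ATAT" among the stored strings: {A, C, G, T}.
That node has 4 child edges.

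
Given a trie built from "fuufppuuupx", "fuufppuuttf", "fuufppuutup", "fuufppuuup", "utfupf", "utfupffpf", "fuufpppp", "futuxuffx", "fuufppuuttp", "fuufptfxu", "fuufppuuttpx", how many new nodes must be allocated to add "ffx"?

2

Walking "ffx" from the root, the first 1 characters ("f") follow existing edges; "f" is the first miss.
So 3 − 1 = 2 new nodes.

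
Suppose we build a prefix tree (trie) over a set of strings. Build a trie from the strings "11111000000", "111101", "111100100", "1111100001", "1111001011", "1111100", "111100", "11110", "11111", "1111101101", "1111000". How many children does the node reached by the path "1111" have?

Follow the path "1111" to its node, then look at its outgoing edges.
Characters that immediately follow "1111" among the stored strings: {0, 1}.
That node has 2 child edges.

2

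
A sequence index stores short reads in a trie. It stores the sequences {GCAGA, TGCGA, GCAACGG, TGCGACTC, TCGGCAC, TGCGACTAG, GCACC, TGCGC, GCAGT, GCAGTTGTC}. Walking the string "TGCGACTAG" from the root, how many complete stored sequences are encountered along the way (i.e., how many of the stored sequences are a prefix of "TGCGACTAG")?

Traverse "TGCGACTAG" character by character; count nodes along the way that are marked as word ends.
Prefixes of the query that are stored words: "TGCGA", "TGCGACTAG"
Count: 2

2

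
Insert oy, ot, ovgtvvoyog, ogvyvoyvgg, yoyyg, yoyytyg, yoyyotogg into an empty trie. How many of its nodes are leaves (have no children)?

7

Leaves are exactly the stored words that no other stored word extends.
Those words: "ogvyvoyvgg", "ot", "ovgtvvoyog", "oy", "yoyyg", "yoyyotogg", "yoyytyg"
Leaf count: 7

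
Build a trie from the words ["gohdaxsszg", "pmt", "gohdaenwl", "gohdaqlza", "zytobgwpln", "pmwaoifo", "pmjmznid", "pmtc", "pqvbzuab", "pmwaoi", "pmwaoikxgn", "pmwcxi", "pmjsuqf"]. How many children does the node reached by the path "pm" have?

The children of the "pm" node are the distinct next characters among strings starting with "pm".
Characters that immediately follow "pm" among the stored strings: {j, t, w}.
That node has 3 child edges.

3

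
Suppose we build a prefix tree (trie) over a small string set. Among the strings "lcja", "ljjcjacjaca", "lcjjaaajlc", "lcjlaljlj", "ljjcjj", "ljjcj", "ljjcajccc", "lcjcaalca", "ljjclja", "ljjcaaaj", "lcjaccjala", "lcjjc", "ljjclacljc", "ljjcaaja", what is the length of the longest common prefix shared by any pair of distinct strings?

6

Look for the deepest trie node that still has at least two words in its subtree.
"ljjcaaaj" and "ljjcaaja" agree on "ljjcaa" (6 characters) before diverging; nothing deeper is shared.
Longest shared-prefix length: 6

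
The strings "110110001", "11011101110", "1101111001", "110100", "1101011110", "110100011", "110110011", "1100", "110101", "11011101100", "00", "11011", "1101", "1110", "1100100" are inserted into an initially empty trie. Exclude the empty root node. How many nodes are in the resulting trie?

Insert word by word; a character creates a node only if that edge doesn't already exist:
  "110110001" → 9 new (1, 1, 0, 1, 1, 0, 0, 0, 1)
  "11011101110" → prefix "11011" already present; 6 new (1, 0, 1, 1, 1, 0)
  "1101111001" → prefix "110111" already present; 4 new (1, 0, 0, 1)
  "110100" → prefix "1101" already present; 2 new (0, 0)
  "1101011110" → prefix "11010" already present; 5 new (1, 1, 1, 1, 0)
  "110100011" → prefix "110100" already present; 3 new (0, 1, 1)
  "110110011" → prefix "1101100" already present; 2 new (1, 1)
  "1100" → prefix "110" already present; 1 new (0)
  "110101" → prefix "110101" already present; 0 new (none)
  "11011101100" → prefix "110111011" already present; 2 new (0, 0)
  "00" → 2 new (0, 0)
  "11011" → prefix "11011" already present; 0 new (none)
  "1101" → prefix "1101" already present; 0 new (none)
  "1110" → prefix "11" already present; 2 new (1, 0)
  "1100100" → prefix "1100" already present; 3 new (1, 0, 0)
Total nodes = 9 + 6 + 4 + 2 + 5 + 3 + 2 + 1 + 0 + 2 + 2 + 0 + 0 + 2 + 3 = 41

41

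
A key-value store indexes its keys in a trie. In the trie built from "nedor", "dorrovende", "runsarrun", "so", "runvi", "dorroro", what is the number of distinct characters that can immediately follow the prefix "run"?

2

The children of the "run" node are the distinct next characters among strings starting with "run".
Characters that immediately follow "run" among the stored strings: {s, v}.
That node has 2 child edges.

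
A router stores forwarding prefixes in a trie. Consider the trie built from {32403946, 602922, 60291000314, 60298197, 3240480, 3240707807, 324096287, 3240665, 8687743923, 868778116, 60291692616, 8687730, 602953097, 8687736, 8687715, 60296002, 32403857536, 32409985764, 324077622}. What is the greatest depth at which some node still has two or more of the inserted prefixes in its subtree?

6

Look for the deepest trie node that still has at least two words in its subtree.
"8687730" and "8687736" agree on "868773" (6 characters) before diverging; nothing deeper is shared.
Longest shared-prefix length: 6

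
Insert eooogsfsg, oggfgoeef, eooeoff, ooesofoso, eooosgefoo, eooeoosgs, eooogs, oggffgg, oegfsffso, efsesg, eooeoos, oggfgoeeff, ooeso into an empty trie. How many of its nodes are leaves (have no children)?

A leaf is a node with no children — equivalently, the end of a word that is not a proper prefix of any other stored word.
Those words: "efsesg", "eooeoff", "eooeoosgs", "eooogsfsg", "eooosgefoo", "oegfsffso", "oggffgg", "oggfgoeeff", "ooesofoso"
Leaf count: 9

9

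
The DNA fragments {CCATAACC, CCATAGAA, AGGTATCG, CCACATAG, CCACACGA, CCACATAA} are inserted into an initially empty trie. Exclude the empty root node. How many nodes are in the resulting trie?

28

Count nodes per top-level branch (shared prefixes stored once):
  'A'-branch (AGGTATCG): 8 nodes
  'C'-branch (CCACACGA, CCACATAA, CCACATAG, CCATAACC, CCATAGAA): 20 nodes
Sum: 28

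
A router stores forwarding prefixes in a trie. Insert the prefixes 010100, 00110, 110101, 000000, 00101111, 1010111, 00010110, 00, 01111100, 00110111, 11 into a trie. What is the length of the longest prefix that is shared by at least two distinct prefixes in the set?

Equivalently: take the maximum, over all pairs, of their longest common prefix length.
e.g. "00110" and "00110111" share the prefix "00110" of length 5; no pair shares a longer one.
Longest shared-prefix length: 5

5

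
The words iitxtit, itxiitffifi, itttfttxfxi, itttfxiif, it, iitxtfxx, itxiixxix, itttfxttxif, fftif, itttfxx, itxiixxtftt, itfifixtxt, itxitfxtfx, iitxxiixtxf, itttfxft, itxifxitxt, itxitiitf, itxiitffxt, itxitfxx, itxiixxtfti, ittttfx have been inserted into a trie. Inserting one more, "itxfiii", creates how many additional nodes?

"itx" is already a path in the trie; the remaining "fiii" must be added.
Each of the 4 remaining characters creates one node.

4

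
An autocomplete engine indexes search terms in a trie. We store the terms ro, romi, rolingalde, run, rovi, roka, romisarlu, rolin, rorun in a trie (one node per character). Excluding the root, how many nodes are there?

26

Insert word by word; a character creates a node only if that edge doesn't already exist:
  "ro" → 2 new (r, o)
  "romi" → prefix "ro" already present; 2 new (m, i)
  "rolingalde" → prefix "ro" already present; 8 new (l, i, n, g, a, l, d, e)
  "run" → prefix "r" already present; 2 new (u, n)
  "rovi" → prefix "ro" already present; 2 new (v, i)
  "roka" → prefix "ro" already present; 2 new (k, a)
  "romisarlu" → prefix "romi" already present; 5 new (s, a, r, l, u)
  "rolin" → prefix "rolin" already present; 0 new (none)
  "rorun" → prefix "ro" already present; 3 new (r, u, n)
Total nodes = 2 + 2 + 8 + 2 + 2 + 2 + 5 + 0 + 3 = 26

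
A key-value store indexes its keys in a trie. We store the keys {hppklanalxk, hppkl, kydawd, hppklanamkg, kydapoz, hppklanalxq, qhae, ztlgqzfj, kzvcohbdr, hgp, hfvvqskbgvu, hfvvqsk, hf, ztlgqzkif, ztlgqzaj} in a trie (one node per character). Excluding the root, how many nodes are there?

Insert word by word; a character creates a node only if that edge doesn't already exist:
  "hppklanalxk" → 11 new (h, p, p, k, l, a, n, a, l, x, k)
  "hppkl" → prefix "hppkl" already present; 0 new (none)
  "kydawd" → 6 new (k, y, d, a, w, d)
  "hppklanamkg" → prefix "hppklana" already present; 3 new (m, k, g)
  "kydapoz" → prefix "kyda" already present; 3 new (p, o, z)
  "hppklanalxq" → prefix "hppklanalx" already present; 1 new (q)
  "qhae" → 4 new (q, h, a, e)
  "ztlgqzfj" → 8 new (z, t, l, g, q, z, f, j)
  "kzvcohbdr" → prefix "k" already present; 8 new (z, v, c, o, h, b, d, r)
  "hgp" → prefix "h" already present; 2 new (g, p)
  "hfvvqskbgvu" → prefix "h" already present; 10 new (f, v, v, q, s, k, b, g, v, u)
  "hfvvqsk" → prefix "hfvvqsk" already present; 0 new (none)
  "hf" → prefix "hf" already present; 0 new (none)
  "ztlgqzkif" → prefix "ztlgqz" already present; 3 new (k, i, f)
  "ztlgqzaj" → prefix "ztlgqz" already present; 2 new (a, j)
Total nodes = 11 + 0 + 6 + 3 + 3 + 1 + 4 + 8 + 8 + 2 + 10 + 0 + 0 + 3 + 2 = 61

61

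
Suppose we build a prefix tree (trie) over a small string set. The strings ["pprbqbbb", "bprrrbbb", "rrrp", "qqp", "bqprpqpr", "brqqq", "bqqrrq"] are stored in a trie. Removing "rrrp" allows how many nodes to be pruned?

A node on "rrrp"'s path can go only if nothing else ends at it or branches off below it.
No other word shares any prefix with "rrrp", so all 4 of its nodes go.
Nodes removed: 4

4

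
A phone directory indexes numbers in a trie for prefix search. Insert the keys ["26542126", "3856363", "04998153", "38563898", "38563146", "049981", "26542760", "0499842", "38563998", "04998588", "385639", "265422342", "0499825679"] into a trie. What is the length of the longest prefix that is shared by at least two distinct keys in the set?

Equivalently: take the maximum, over all pairs, of their longest common prefix length.
"049981" and "04998153" agree on "049981" (6 characters) before diverging; nothing deeper is shared.
Longest shared-prefix length: 6

6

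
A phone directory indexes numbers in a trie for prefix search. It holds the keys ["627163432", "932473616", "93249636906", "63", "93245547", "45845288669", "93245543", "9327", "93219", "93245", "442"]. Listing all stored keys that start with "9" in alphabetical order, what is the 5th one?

932473616

Words with prefix "9", in lexicographic order: "93219", "93245", "93245543", "93245547", "932473616", "93249636906", "9327"
Position 5: 932473616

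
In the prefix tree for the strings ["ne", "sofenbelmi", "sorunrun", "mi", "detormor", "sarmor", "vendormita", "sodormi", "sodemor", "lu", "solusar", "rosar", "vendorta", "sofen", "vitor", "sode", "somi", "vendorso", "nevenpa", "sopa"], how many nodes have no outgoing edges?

17

A leaf is a node with no children — equivalently, the end of a word that is not a proper prefix of any other stored word.
Those words: "detormor", "lu", "mi", "nevenpa", "rosar", "sarmor", "sodemor", "sodormi", "sofenbelmi", "solusar", "somi", "sopa", "sorunrun", "vendormita", "vendorso", "vendorta", "vitor"
Leaf count: 17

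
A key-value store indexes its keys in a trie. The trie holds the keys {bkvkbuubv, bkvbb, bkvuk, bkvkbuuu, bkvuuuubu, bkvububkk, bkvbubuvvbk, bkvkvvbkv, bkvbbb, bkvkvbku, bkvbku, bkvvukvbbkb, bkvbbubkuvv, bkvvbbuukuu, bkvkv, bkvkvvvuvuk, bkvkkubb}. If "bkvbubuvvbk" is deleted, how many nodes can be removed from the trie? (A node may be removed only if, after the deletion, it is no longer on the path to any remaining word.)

7

Walk "bkvbubuvvbk" from the leaf back toward the root, removing each node that no remaining word uses.
The suffix "ubuvvbk" (7 nodes) is used only by "bkvbubuvvbk"; the node for "bkvb" still has the child "b", so pruning stops there.
Nodes removed: 7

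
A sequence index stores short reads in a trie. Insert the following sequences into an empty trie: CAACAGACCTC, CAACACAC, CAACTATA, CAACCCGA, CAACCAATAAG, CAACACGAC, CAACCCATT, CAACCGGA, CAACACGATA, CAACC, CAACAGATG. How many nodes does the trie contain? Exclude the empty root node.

41

For each word, the new-node count is its length minus the longest prefix already in the trie:
  "CAACAGACCTC" → 11 new (C, A, A, C, A, G, A, C, C, T, C)
  "CAACACAC" → prefix "CAACA" already present; 3 new (C, A, C)
  "CAACTATA" → prefix "CAAC" already present; 4 new (T, A, T, A)
  "CAACCCGA" → prefix "CAAC" already present; 4 new (C, C, G, A)
  "CAACCAATAAG" → prefix "CAACC" already present; 6 new (A, A, T, A, A, G)
  "CAACACGAC" → prefix "CAACAC" already present; 3 new (G, A, C)
  "CAACCCATT" → prefix "CAACCC" already present; 3 new (A, T, T)
  "CAACCGGA" → prefix "CAACC" already present; 3 new (G, G, A)
  "CAACACGATA" → prefix "CAACACGA" already present; 2 new (T, A)
  "CAACC" → prefix "CAACC" already present; 0 new (none)
  "CAACAGATG" → prefix "CAACAGA" already present; 2 new (T, G)
Total nodes = 11 + 3 + 4 + 4 + 6 + 3 + 3 + 3 + 2 + 0 + 2 = 41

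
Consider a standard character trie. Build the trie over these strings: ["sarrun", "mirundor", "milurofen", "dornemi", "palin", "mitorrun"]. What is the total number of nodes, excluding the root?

39

Insert word by word; a character creates a node only if that edge doesn't already exist:
  "sarrun" → 6 new (s, a, r, r, u, n)
  "mirundor" → 8 new (m, i, r, u, n, d, o, r)
  "milurofen" → prefix "mi" already present; 7 new (l, u, r, o, f, e, n)
  "dornemi" → 7 new (d, o, r, n, e, m, i)
  "palin" → 5 new (p, a, l, i, n)
  "mitorrun" → prefix "mi" already present; 6 new (t, o, r, r, u, n)
Total nodes = 6 + 8 + 7 + 7 + 5 + 6 = 39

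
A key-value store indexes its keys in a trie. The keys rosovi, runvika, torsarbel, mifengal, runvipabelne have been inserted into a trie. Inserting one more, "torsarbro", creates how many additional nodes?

2

The longest prefix of "torsarbro" already in the trie is "torsarb" (length 7).
New nodes needed: |"torsarbro"| − 7 = 9 − 7 = 2.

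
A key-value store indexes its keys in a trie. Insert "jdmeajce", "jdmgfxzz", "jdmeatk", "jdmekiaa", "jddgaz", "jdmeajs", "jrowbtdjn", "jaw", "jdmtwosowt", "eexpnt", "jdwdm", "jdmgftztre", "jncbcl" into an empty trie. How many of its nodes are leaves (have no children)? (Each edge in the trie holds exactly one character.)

13

Leaves are exactly the stored words that no other stored word extends.
Those words: "eexpnt", "jaw", "jddgaz", "jdmeajce", "jdmeajs", "jdmeatk", "jdmekiaa", "jdmgftztre", "jdmgfxzz", "jdmtwosowt", "jdwdm", "jncbcl", "jrowbtdjn"
Leaf count: 13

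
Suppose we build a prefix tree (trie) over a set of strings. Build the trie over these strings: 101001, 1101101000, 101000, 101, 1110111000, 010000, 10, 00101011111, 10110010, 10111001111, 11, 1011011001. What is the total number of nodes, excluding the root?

57

Insert word by word; a character creates a node only if that edge doesn't already exist:
  "101001" → 6 new (1, 0, 1, 0, 0, 1)
  "1101101000" → prefix "1" already present; 9 new (1, 0, 1, 1, 0, 1, 0, 0, 0)
  "101000" → prefix "10100" already present; 1 new (0)
  "101" → prefix "101" already present; 0 new (none)
  "1110111000" → prefix "11" already present; 8 new (1, 0, 1, 1, 1, 0, 0, 0)
  "010000" → 6 new (0, 1, 0, 0, 0, 0)
  "10" → prefix "10" already present; 0 new (none)
  "00101011111" → prefix "0" already present; 10 new (0, 1, 0, 1, 0, 1, 1, 1, 1, 1)
  "10110010" → prefix "101" already present; 5 new (1, 0, 0, 1, 0)
  "10111001111" → prefix "1011" already present; 7 new (1, 0, 0, 1, 1, 1, 1)
  "11" → prefix "11" already present; 0 new (none)
  "1011011001" → prefix "10110" already present; 5 new (1, 1, 0, 0, 1)
Total nodes = 6 + 9 + 1 + 0 + 8 + 6 + 0 + 10 + 5 + 7 + 0 + 5 = 57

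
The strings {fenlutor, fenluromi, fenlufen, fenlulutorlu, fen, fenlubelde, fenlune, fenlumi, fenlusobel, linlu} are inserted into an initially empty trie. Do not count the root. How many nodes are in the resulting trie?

Trace insertions, counting only characters that open a new branch:
  "fenlutor" → 8 new (f, e, n, l, u, t, o, r)
  "fenluromi" → prefix "fenlu" already present; 4 new (r, o, m, i)
  "fenlufen" → prefix "fenlu" already present; 3 new (f, e, n)
  "fenlulutorlu" → prefix "fenlu" already present; 7 new (l, u, t, o, r, l, u)
  "fen" → prefix "fen" already present; 0 new (none)
  "fenlubelde" → prefix "fenlu" already present; 5 new (b, e, l, d, e)
  "fenlune" → prefix "fenlu" already present; 2 new (n, e)
  "fenlumi" → prefix "fenlu" already present; 2 new (m, i)
  "fenlusobel" → prefix "fenlu" already present; 5 new (s, o, b, e, l)
  "linlu" → 5 new (l, i, n, l, u)
Total nodes = 8 + 4 + 3 + 7 + 0 + 5 + 2 + 2 + 5 + 5 = 41

41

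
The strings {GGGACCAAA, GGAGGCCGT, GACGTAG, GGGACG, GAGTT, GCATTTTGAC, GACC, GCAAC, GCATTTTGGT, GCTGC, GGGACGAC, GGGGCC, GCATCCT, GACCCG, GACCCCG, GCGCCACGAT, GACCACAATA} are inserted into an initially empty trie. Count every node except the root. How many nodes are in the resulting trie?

69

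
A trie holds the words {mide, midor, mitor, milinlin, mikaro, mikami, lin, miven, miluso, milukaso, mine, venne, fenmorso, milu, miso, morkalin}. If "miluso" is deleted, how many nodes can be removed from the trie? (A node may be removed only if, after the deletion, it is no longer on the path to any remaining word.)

After clearing the end-marker at "miluso", prune upward until reaching a node still needed by another word.
The suffix "so" (2 nodes) is used only by "miluso"; the node for "milu" still has the child "k", so pruning stops there.
Nodes removed: 2

2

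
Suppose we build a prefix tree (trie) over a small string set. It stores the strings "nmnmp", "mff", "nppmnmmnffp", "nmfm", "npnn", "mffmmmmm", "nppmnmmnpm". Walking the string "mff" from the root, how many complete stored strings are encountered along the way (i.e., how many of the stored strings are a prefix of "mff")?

1

Traverse "mff" character by character; count nodes along the way that are marked as word ends.
Prefixes of the query that are stored words: "mff"
Count: 1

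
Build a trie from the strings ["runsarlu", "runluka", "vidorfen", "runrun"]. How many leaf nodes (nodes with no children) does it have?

4

A leaf is a node with no children — equivalently, the end of a word that is not a proper prefix of any other stored word.
Those words: "runluka", "runrun", "runsarlu", "vidorfen"
Leaf count: 4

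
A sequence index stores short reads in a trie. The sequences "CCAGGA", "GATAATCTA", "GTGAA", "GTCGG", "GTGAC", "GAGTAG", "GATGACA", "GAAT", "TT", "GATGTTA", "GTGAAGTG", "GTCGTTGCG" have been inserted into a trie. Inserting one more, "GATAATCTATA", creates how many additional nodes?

"GATAATCTA" is already a path in the trie; the remaining "TA" must be added.
Each of the 2 remaining characters creates one node.

2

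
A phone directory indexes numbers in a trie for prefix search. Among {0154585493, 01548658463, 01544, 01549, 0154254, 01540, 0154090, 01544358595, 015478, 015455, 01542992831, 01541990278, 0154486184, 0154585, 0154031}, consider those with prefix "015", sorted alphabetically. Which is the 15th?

Filter for "015…" and sort: "01540", "0154031", "0154090", "01541990278", "0154254", "01542992831", "01544", "01544358595", "0154486184", "015455", "0154585", "0154585493", "015478", "01548658463", "01549"
Position 15: 01549

01549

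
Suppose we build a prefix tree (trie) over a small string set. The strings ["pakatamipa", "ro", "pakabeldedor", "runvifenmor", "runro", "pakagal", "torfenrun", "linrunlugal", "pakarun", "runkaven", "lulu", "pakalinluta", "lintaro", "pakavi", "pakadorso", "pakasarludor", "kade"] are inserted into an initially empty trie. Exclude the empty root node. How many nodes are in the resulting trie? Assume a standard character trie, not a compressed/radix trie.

For each word, the new-node count is its length minus the longest prefix already in the trie:
  "pakatamipa" → 10 new (p, a, k, a, t, a, m, i, p, a)
  "ro" → 2 new (r, o)
  "pakabeldedor" → prefix "paka" already present; 8 new (b, e, l, d, e, d, o, r)
  "runvifenmor" → prefix "r" already present; 10 new (u, n, v, i, f, e, n, m, o, r)
  "runro" → prefix "run" already present; 2 new (r, o)
  "pakagal" → prefix "paka" already present; 3 new (g, a, l)
  "torfenrun" → 9 new (t, o, r, f, e, n, r, u, n)
  "linrunlugal" → 11 new (l, i, n, r, u, n, l, u, g, a, l)
  "pakarun" → prefix "paka" already present; 3 new (r, u, n)
  "runkaven" → prefix "run" already present; 5 new (k, a, v, e, n)
  "lulu" → prefix "l" already present; 3 new (u, l, u)
  "pakalinluta" → prefix "paka" already present; 7 new (l, i, n, l, u, t, a)
  "lintaro" → prefix "lin" already present; 4 new (t, a, r, o)
  "pakavi" → prefix "paka" already present; 2 new (v, i)
  "pakadorso" → prefix "paka" already present; 5 new (d, o, r, s, o)
  "pakasarludor" → prefix "paka" already present; 8 new (s, a, r, l, u, d, o, r)
  "kade" → 4 new (k, a, d, e)
Total nodes = 10 + 2 + 8 + 10 + 2 + 3 + 9 + 11 + 3 + 5 + 3 + 7 + 4 + 2 + 5 + 8 + 4 = 96

96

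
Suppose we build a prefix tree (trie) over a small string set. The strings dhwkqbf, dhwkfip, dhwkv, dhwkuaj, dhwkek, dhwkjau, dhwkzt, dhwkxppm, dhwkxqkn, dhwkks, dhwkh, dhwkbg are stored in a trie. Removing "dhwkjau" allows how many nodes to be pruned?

3

Walk "dhwkjau" from the leaf back toward the root, removing each node that no remaining word uses.
The suffix "jau" (3 nodes) is used only by "dhwkjau"; the node for "dhwk" still has the child "q", so pruning stops there.
Nodes removed: 3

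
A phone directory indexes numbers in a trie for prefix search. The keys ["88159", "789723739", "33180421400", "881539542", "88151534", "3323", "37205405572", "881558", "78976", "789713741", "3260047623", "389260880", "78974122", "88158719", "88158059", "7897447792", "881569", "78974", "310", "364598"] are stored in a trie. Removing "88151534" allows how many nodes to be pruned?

4

After clearing the end-marker at "88151534", prune upward until reaching a node still needed by another word.
The suffix "1534" (4 nodes) is used only by "88151534"; the node for "8815" still has the child "9", so pruning stops there.
Nodes removed: 4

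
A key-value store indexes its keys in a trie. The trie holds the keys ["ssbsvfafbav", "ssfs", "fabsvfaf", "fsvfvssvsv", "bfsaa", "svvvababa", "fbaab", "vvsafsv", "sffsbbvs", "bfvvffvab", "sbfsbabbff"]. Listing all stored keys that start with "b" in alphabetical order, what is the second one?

Words with prefix "b", in lexicographic order: "bfsaa", "bfvvffvab"
The 2nd is bfvvffvab.

bfvvffvab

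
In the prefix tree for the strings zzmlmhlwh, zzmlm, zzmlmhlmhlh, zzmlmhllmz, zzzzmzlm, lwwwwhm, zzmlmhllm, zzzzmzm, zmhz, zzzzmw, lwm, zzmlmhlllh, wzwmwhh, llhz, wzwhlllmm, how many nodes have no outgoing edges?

13

Leaves are exactly the stored words that no other stored word extends.
Those words: "llhz", "lwm", "lwwwwhm", "wzwhlllmm", "wzwmwhh", "zmhz", "zzmlmhlllh", "zzmlmhllmz", "zzmlmhlmhlh", "zzmlmhlwh", "zzzzmw", "zzzzmzlm", "zzzzmzm"
Leaf count: 13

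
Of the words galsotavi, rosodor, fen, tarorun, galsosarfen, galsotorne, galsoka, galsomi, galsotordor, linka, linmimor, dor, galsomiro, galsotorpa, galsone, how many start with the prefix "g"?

Traverse to the node for "g", then collect every word in that subtree.
Matches: "galsoka", "galsomi", "galsomiro", "galsone", "galsosarfen", "galsotavi", "galsotordor", "galsotorne", "galsotorpa"
Count: 9

9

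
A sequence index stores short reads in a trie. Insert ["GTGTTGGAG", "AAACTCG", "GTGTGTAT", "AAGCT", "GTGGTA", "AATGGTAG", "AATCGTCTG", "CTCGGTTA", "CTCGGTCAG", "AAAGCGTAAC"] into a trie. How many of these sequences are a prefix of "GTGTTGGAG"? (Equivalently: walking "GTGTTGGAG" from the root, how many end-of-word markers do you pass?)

1

Check each prefix of "GTGTTGGAG" against the stored set — each match is an end-marker on the path.
Prefixes of the query that are stored words: "GTGTTGGAG"
Count: 1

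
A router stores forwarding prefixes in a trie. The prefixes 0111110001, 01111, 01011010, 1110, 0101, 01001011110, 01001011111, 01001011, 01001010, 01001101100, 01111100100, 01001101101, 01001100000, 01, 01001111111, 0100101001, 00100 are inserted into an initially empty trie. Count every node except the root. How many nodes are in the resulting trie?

55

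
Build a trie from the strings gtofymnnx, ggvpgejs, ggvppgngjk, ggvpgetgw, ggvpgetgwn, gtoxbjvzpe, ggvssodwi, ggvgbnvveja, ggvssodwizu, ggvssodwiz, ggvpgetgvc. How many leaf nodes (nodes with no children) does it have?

A leaf is a node with no children — equivalently, the end of a word that is not a proper prefix of any other stored word.
Those words: "ggvgbnvveja", "ggvpgejs", "ggvpgetgvc", "ggvpgetgwn", "ggvppgngjk", "ggvssodwizu", "gtofymnnx", "gtoxbjvzpe"
Leaf count: 8

8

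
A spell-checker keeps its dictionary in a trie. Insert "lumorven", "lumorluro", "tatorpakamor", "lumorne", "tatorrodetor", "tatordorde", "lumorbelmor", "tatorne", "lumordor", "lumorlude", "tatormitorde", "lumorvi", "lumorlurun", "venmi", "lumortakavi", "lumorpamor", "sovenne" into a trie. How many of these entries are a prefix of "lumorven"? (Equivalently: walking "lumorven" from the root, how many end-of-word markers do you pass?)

Walk "lumorven" from the root; an end-of-word marker is hit whenever a stored word is a prefix of "lumorven".
Prefixes of the query that are stored words: "lumorven"
Count: 1

1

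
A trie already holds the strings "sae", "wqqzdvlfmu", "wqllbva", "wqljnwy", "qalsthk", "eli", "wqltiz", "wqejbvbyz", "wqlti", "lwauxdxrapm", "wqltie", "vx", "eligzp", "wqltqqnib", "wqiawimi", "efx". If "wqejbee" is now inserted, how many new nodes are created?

2

"wqejb" is already a path in the trie; the remaining "ee" must be added.
So 7 − 5 = 2 new nodes.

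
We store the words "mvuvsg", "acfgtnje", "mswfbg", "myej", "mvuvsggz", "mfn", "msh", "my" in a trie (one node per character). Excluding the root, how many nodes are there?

For each word, the new-node count is its length minus the longest prefix already in the trie:
  "mvuvsg" → 6 new (m, v, u, v, s, g)
  "acfgtnje" → 8 new (a, c, f, g, t, n, j, e)
  "mswfbg" → prefix "m" already present; 5 new (s, w, f, b, g)
  "myej" → prefix "m" already present; 3 new (y, e, j)
  "mvuvsggz" → prefix "mvuvsg" already present; 2 new (g, z)
  "mfn" → prefix "m" already present; 2 new (f, n)
  "msh" → prefix "ms" already present; 1 new (h)
  "my" → prefix "my" already present; 0 new (none)
Total nodes = 6 + 8 + 5 + 3 + 2 + 2 + 1 + 0 = 27

27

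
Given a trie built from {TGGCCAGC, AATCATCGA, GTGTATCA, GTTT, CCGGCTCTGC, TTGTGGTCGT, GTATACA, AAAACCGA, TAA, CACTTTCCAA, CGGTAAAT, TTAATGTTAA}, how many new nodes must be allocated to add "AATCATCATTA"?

4

Walking "AATCATCATTA" from the root, the first 7 characters ("AATCATC") follow existing edges; "A" is the first miss.
So 11 − 7 = 4 new nodes.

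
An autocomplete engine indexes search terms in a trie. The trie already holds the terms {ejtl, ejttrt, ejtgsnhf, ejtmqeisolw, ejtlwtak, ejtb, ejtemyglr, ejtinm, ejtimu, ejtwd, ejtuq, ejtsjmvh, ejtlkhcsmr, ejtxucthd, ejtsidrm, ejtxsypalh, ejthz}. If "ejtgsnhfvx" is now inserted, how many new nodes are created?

2

"ejtgsnhf" is already a path in the trie; the remaining "vx" must be added.
Each of the 2 remaining characters creates one node.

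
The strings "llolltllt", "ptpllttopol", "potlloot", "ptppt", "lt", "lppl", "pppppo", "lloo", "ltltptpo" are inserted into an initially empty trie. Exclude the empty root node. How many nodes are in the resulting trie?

45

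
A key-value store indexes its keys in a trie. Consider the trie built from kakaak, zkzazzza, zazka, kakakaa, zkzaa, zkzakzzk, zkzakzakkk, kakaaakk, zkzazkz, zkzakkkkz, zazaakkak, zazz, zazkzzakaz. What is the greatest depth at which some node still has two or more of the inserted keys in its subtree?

6

Equivalently: take the maximum, over all pairs, of their longest common prefix length.
"zkzakzakkk" and "zkzakzzk" agree on "zkzakz" (6 characters) before diverging; nothing deeper is shared.
Longest shared-prefix length: 6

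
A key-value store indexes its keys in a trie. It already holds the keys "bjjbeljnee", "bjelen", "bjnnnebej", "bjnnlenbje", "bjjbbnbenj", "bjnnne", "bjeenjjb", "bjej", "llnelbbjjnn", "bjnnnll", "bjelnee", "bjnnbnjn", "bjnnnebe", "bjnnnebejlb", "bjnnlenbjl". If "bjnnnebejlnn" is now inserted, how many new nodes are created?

"bjnnnebejl" is already a path in the trie; the remaining "nn" must be added.
So 12 − 10 = 2 new nodes.

2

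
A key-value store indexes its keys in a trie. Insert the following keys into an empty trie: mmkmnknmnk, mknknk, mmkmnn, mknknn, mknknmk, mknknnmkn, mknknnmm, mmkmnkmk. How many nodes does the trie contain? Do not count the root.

Insert word by word; a character creates a node only if that edge doesn't already exist:
  "mmkmnknmnk" → 10 new (m, m, k, m, n, k, n, m, n, k)
  "mknknk" → prefix "m" already present; 5 new (k, n, k, n, k)
  "mmkmnn" → prefix "mmkmn" already present; 1 new (n)
  "mknknn" → prefix "mknkn" already present; 1 new (n)
  "mknknmk" → prefix "mknkn" already present; 2 new (m, k)
  "mknknnmkn" → prefix "mknknn" already present; 3 new (m, k, n)
  "mknknnmm" → prefix "mknknnm" already present; 1 new (m)
  "mmkmnkmk" → prefix "mmkmnk" already present; 2 new (m, k)
Total nodes = 10 + 5 + 1 + 1 + 2 + 3 + 1 + 2 = 25

25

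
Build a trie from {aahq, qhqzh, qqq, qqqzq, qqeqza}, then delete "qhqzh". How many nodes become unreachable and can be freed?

4

A node on "qhqzh"'s path can go only if nothing else ends at it or branches off below it.
The suffix "hqzh" (4 nodes) is used only by "qhqzh"; the node for "q" still has the child "q", so pruning stops there.
Nodes removed: 4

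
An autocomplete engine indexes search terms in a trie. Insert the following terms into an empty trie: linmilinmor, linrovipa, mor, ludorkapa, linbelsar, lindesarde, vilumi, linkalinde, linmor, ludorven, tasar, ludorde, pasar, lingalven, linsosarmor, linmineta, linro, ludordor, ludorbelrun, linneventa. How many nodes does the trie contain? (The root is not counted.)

For each word, the new-node count is its length minus the longest prefix already in the trie:
  "linmilinmor" → 11 new (l, i, n, m, i, l, i, n, m, o, r)
  "linrovipa" → prefix "lin" already present; 6 new (r, o, v, i, p, a)
  "mor" → 3 new (m, o, r)
  "ludorkapa" → prefix "l" already present; 8 new (u, d, o, r, k, a, p, a)
  "linbelsar" → prefix "lin" already present; 6 new (b, e, l, s, a, r)
  "lindesarde" → prefix "lin" already present; 7 new (d, e, s, a, r, d, e)
  "vilumi" → 6 new (v, i, l, u, m, i)
  "linkalinde" → prefix "lin" already present; 7 new (k, a, l, i, n, d, e)
  "linmor" → prefix "linm" already present; 2 new (o, r)
  "ludorven" → prefix "ludor" already present; 3 new (v, e, n)
  "tasar" → 5 new (t, a, s, a, r)
  "ludorde" → prefix "ludor" already present; 2 new (d, e)
  "pasar" → 5 new (p, a, s, a, r)
  "lingalven" → prefix "lin" already present; 6 new (g, a, l, v, e, n)
  "linsosarmor" → prefix "lin" already present; 8 new (s, o, s, a, r, m, o, r)
  "linmineta" → prefix "linmi" already present; 4 new (n, e, t, a)
  "linro" → prefix "linro" already present; 0 new (none)
  "ludordor" → prefix "ludord" already present; 2 new (o, r)
  "ludorbelrun" → prefix "ludor" already present; 6 new (b, e, l, r, u, n)
  "linneventa" → prefix "lin" already present; 7 new (n, e, v, e, n, t, a)
Total nodes = 11 + 6 + 3 + 8 + 6 + 7 + 6 + 7 + 2 + 3 + 5 + 2 + 5 + 6 + 8 + 4 + 0 + 2 + 6 + 7 = 104

104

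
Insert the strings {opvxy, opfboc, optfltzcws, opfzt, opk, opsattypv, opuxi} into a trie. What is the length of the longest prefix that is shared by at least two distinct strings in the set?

3

The deepest shared node is where two words last agree before diverging.
"opfboc" and "opfzt" agree on "opf" (3 characters) before diverging; nothing deeper is shared.
Longest shared-prefix length: 3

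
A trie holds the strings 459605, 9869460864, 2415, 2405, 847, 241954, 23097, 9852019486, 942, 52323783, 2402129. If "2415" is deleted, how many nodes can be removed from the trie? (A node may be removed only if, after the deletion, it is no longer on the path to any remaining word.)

A node on "2415"'s path can go only if nothing else ends at it or branches off below it.
The suffix "5" (1 node) is used only by "2415"; the node for "241" still has the child "9", so pruning stops there.
Nodes removed: 1

1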